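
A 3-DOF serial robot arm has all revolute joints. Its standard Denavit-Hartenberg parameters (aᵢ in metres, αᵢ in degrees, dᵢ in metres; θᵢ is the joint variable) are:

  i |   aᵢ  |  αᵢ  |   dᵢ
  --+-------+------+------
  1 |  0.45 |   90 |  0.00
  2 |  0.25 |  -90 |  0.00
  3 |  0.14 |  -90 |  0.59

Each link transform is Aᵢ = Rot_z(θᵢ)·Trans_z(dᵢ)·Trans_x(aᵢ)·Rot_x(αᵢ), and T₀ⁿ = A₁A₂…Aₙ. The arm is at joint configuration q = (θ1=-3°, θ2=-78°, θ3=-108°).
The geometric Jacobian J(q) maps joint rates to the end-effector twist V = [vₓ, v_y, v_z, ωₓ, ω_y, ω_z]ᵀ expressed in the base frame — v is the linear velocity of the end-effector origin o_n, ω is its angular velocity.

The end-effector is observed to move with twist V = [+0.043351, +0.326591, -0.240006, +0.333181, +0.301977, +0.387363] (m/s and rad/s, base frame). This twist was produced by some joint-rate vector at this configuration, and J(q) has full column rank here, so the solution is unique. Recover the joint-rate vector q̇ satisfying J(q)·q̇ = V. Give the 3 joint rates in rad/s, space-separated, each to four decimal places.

o_n = [1.0617, -0.1890, -0.0796]
J₁: ẑ×o_n = [0.1890, 1.0617, -0.0000], ω = ẑ
J2: z=[-0.0523, -0.9986, 0.0000] o=[0.4494, -0.0236, 0.0000] → [0.0794, -0.0042, 0.6201, -0.0523, -0.9986, 0.0000]
J3: z=[0.9768, -0.0512, 0.2079] o=[0.5013, -0.0263, -0.2445] → [0.0254, -0.0447, -0.1302, 0.9768, -0.0512, 0.2079]
q̇ = J⁺·V = [0.3200, -0.3190, 0.3240]

0.3200 -0.3190 0.3240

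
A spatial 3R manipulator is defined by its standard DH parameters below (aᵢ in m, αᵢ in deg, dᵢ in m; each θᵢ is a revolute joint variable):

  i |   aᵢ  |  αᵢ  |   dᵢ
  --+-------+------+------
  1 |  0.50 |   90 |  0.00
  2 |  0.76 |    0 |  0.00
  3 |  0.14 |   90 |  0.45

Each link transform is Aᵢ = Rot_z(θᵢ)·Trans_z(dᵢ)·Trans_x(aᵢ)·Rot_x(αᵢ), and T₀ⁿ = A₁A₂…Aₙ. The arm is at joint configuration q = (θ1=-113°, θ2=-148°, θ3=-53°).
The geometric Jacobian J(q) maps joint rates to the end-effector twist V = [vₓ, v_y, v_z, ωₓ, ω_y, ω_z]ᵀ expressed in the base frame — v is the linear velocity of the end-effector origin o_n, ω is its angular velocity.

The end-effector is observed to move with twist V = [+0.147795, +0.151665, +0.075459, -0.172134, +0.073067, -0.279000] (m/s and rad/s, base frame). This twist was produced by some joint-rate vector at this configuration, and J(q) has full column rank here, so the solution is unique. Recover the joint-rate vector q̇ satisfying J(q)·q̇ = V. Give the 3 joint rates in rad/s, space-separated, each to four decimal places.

o_n = [-0.3067, 0.4292, -0.3526]
J₁: ẑ×o_n = [-0.4292, -0.3067, 0.0000], ω = ẑ
J2: z=[-0.9205, 0.3907, 0.0000] o=[-0.1954, -0.4603, 0.0000] → [-0.1378, -0.3245, -0.7752, -0.9205, 0.3907, 0.0000]
J3: z=[-0.9205, 0.3907, 0.0000] o=[0.0565, 0.1330, -0.4027] → [0.0196, 0.0462, -0.1307, -0.9205, 0.3907, 0.0000]
q̇ = J⁺·V = [-0.2790, -0.1550, 0.3420]

-0.2790 -0.1550 0.3420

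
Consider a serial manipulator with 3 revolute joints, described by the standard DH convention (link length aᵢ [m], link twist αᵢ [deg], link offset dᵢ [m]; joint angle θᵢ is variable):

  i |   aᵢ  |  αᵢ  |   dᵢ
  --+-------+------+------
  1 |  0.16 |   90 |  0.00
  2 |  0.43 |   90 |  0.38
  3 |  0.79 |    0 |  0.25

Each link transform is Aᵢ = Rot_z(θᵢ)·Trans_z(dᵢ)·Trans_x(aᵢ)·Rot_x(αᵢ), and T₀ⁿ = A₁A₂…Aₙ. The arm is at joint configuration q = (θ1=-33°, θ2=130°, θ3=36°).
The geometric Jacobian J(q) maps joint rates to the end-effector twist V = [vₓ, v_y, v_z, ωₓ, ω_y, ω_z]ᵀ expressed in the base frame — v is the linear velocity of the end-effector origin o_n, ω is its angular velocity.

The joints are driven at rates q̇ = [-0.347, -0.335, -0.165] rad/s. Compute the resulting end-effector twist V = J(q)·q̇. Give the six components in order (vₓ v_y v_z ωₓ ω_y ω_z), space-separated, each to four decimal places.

o_n = [-0.7414, -0.5253, 0.9797]
J₁: ẑ×o_n = [0.5253, -0.7414, 0.0000], ω = ẑ
J2: z=[-0.5446, -0.8387, 0.0000] o=[0.1342, -0.0871, 0.0000] → [-0.8216, 0.5336, -0.4957, -0.5446, -0.8387, 0.0000]
J3: z=[0.6425, -0.4172, 0.6428] o=[-0.3046, -0.2553, 0.3294] → [-0.0978, -0.6986, -0.3557, 0.6425, -0.4172, 0.6428]
V = J·q̇ = [0.1091, 0.1938, 0.2248, 0.0764, 0.3498, -0.4531]

0.1091 0.1938 0.2248 0.0764 0.3498 -0.4531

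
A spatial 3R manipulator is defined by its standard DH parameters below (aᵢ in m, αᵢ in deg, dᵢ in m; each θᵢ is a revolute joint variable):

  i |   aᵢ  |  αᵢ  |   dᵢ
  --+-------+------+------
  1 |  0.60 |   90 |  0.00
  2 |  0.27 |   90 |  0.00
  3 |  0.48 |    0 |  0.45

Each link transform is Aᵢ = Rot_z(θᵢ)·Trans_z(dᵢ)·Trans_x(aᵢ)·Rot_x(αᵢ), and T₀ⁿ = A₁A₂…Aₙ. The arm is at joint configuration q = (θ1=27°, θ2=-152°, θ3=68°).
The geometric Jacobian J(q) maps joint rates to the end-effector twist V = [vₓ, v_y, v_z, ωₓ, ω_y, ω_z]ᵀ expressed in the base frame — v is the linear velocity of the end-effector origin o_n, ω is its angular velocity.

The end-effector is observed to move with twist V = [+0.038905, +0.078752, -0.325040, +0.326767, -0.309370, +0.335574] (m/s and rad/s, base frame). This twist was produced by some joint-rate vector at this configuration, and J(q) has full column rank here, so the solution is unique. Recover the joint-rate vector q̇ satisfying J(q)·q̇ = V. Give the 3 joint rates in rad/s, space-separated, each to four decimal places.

o_n = [0.1945, -0.4004, 0.1862]
J₁: ẑ×o_n = [0.4004, 0.1945, -0.0000], ω = ẑ
J2: z=[0.4540, -0.8910, 0.0000] o=[0.5346, 0.2724, 0.0000] → [-0.1659, -0.0845, -0.6084, 0.4540, -0.8910, 0.0000]
J3: z=[-0.4183, -0.2131, 0.8829] o=[0.3222, 0.1642, -0.1268] → [0.4318, 0.0182, 0.2089, -0.4183, -0.2131, 0.8829]
q̇ = J⁺·V = [0.6190, 0.4240, -0.3210]

0.6190 0.4240 -0.3210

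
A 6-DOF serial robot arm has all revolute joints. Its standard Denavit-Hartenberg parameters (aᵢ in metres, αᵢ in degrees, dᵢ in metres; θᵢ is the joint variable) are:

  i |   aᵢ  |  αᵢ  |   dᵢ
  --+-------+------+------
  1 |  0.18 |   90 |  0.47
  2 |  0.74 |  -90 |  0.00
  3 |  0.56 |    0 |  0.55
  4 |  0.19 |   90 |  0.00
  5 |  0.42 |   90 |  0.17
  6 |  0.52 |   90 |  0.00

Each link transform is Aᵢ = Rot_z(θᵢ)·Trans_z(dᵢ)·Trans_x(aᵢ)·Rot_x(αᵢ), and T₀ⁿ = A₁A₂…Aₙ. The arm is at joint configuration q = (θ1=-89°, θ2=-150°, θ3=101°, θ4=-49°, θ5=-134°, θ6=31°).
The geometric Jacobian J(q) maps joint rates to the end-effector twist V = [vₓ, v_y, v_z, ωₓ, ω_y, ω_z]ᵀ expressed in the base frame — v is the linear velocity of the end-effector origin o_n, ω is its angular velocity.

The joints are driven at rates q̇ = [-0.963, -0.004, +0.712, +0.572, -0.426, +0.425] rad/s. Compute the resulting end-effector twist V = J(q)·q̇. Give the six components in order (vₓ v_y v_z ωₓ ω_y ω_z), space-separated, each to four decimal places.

o_n = [-0.0525, 0.4833, 0.1706]
J₁: ẑ×o_n = [-0.4833, -0.0525, 0.0000], ω = ẑ
J2: z=[-0.9998, -0.0175, 0.0000] o=[0.0031, -0.1800, 0.4700] → [0.0052, -0.2994, -0.6641, -0.9998, -0.0175, 0.0000]
J3: z=[0.0087, -0.4999, -0.8660] o=[-0.0080, 0.4608, 0.1000] → [-0.0158, 0.0378, -0.0220, 0.0087, -0.4999, -0.8660]
J4: z=[0.0087, -0.4999, -0.8660] o=[0.5480, 0.1029, -0.3229] → [0.0827, 0.5157, -0.2969, 0.0087, -0.4999, -0.8660]
J5: z=[-0.6275, 0.6716, -0.3940] o=[0.6959, 0.2068, -0.3814] → [0.4796, 0.6412, 0.3291, -0.6275, 0.6716, -0.3940]
J6: z=[-0.5540, -0.7406, -0.3802] o=[0.3595, 0.3125, -0.0969] → [-0.1332, 0.3048, -0.3997, -0.5540, -0.7406, -0.3802]
V = J·q̇ = [0.2406, 0.2300, -0.4929, 0.0471, -1.2427, -2.0687]

0.2406 0.2300 -0.4929 0.0471 -1.2427 -2.0687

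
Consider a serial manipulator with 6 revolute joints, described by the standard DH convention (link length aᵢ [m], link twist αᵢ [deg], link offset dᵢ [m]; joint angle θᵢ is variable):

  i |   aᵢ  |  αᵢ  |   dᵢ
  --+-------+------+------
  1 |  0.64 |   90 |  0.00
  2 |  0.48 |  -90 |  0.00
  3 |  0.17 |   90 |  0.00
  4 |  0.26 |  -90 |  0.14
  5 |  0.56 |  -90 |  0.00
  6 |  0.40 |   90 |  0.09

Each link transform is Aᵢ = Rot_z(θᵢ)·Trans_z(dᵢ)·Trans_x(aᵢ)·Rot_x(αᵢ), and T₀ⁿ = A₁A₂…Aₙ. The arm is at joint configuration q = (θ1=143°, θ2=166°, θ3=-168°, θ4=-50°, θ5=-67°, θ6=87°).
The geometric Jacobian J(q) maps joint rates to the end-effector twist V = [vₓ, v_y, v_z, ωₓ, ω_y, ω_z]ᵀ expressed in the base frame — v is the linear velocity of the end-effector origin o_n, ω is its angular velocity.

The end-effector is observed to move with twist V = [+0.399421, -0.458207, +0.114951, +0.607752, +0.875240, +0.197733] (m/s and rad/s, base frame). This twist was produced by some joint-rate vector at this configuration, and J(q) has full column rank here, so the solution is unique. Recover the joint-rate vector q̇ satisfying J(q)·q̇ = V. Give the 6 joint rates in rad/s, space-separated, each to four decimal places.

0.6140 -0.0050 0.6240 -0.8440 0.1280 0.4430

o_n = [-0.8984, -0.0464, 0.7021]
J₁: ẑ×o_n = [0.0464, -0.8984, 0.0000], ω = ẑ
J2: z=[0.6018, 0.7986, 0.0000] o=[-0.5111, 0.3852, 0.0000] → [0.5608, -0.4226, 0.0496, 0.6018, 0.7986, 0.0000]
J3: z=[0.1932, -0.1456, -0.9703] o=[-0.1392, 0.1049, 0.1161] → [-0.2321, 0.6235, -0.1398, 0.1932, -0.1456, -0.9703]
J4: z=[-0.7498, -0.6598, -0.0503] o=[-0.2468, 0.2302, 0.0759] → [-0.4271, 0.5023, -0.2225, -0.7498, -0.6598, -0.0503]
J5: z=[-0.3606, 0.4712, -0.8050] o=[-0.4960, 0.2900, 0.2226] → [-0.0449, 0.4969, 0.3109, -0.3606, 0.4712, -0.8050]
J6: z=[-0.2177, 0.7967, 0.5638] o=[-1.0039, 0.0780, 0.3260] → [0.3698, 0.1414, -0.0569, -0.2177, 0.7967, 0.5638]
q̇ = J⁺·V = [0.6140, -0.0050, 0.6240, -0.8440, 0.1280, 0.4430]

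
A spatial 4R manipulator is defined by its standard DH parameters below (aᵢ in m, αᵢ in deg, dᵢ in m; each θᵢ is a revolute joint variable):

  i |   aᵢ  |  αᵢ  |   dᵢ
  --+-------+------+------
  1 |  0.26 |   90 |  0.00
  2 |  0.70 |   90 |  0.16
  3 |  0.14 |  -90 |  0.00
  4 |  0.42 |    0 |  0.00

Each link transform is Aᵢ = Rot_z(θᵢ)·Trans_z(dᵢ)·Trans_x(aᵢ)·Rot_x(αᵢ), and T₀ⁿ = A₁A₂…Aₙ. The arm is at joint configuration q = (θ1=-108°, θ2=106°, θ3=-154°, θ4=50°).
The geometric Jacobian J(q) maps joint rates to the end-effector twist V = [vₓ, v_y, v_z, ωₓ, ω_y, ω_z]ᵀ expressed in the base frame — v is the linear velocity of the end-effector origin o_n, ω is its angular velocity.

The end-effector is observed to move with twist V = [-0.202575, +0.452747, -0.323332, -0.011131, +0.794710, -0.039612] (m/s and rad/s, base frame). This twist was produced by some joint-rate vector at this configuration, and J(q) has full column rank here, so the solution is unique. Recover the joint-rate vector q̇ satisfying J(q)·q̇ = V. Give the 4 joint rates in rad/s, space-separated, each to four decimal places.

o_n = [0.0622, 0.1277, 0.2300]
J₁: ẑ×o_n = [-0.1277, 0.0622, 0.0000], ω = ẑ
J2: z=[-0.9511, 0.3090, 0.0000] o=[-0.0803, -0.2473, 0.0000] → [0.0711, 0.2187, -0.4007, -0.9511, 0.3090, 0.0000]
J3: z=[-0.2970, -0.9142, 0.2756] o=[-0.1729, -0.0143, 0.6729] → [0.3658, -0.0668, 0.1728, -0.2970, -0.9142, 0.2756]
J4: z=[0.8921, -0.1628, 0.4214] o=[-0.1252, -0.0663, 0.5519] → [-0.0293, 0.3662, 0.2036, 0.8921, -0.1628, 0.4214]
q̇ = J⁺·V = [-0.1130, 0.8260, -0.7030, 0.6340]

-0.1130 0.8260 -0.7030 0.6340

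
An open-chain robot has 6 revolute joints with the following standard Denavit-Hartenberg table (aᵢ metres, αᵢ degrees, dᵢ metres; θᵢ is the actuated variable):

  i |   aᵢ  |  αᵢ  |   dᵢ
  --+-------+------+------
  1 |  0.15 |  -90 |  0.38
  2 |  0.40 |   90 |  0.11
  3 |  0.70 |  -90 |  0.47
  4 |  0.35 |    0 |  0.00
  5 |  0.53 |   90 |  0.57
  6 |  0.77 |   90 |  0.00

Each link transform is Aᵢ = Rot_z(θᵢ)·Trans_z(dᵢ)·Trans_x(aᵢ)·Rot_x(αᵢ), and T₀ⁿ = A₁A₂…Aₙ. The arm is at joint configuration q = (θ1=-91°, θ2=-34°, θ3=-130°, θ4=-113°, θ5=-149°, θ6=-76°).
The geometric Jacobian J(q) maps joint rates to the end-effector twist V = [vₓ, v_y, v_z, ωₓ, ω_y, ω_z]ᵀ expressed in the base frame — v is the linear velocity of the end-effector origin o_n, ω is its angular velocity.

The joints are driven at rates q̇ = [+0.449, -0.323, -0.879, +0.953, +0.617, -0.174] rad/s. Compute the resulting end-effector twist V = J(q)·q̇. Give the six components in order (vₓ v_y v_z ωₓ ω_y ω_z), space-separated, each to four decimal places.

o_n = [-0.1326, -0.0735, 0.4299]
J₁: ẑ×o_n = [0.0735, -0.1326, 0.0000], ω = ẑ
J2: z=[0.9998, -0.0175, 0.0000] o=[-0.0026, -0.1500, 0.3800] → [-0.0009, -0.0499, 0.0742, 0.9998, -0.0175, 0.0000]
J3: z=[0.0098, 0.5591, 0.8290] o=[0.1016, -0.4835, 0.6037] → [-0.4371, -0.1924, 0.1349, 0.0098, 0.5591, 0.8290]
J4: z=[-0.6538, -0.6238, 0.4284] o=[-0.4235, 0.1616, 0.7417] → [0.2952, -0.0792, 0.3352, -0.6538, -0.6238, 0.4284]
J5: z=[-0.6538, -0.6238, 0.4284] o=[-0.3169, 0.2671, 1.0580] → [0.5377, -0.3317, 0.3376, -0.6538, -0.6238, 0.4284]
J6: z=[-0.7506, 0.4631, -0.4713] o=[-0.6388, -0.4222, 0.8935] → [-0.0503, -0.5866, -0.4962, -0.7506, 0.4631, -0.4713]
V = J·q̇ = [1.0393, -0.0524, 0.4715, -1.2273, -1.5457, 0.4748]

1.0393 -0.0524 0.4715 -1.2273 -1.5457 0.4748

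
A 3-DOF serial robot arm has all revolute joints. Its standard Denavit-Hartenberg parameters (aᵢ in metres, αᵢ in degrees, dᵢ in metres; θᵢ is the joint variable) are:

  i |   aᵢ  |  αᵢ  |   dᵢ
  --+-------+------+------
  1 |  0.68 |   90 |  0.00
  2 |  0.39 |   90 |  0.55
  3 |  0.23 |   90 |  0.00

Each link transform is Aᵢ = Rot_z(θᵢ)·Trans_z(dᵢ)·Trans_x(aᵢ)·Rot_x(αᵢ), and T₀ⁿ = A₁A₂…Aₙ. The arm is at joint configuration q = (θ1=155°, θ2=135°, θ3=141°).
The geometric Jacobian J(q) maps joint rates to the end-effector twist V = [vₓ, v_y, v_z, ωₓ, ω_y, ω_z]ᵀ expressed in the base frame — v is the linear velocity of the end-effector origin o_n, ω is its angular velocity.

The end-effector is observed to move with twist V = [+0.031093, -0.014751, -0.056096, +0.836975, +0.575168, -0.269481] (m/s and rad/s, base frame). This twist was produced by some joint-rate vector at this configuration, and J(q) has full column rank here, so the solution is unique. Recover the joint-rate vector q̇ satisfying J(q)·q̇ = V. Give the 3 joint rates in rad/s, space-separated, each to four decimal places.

0.2460 0.8750 -0.7290

o_n = [-0.1873, 0.8539, 0.1494]
J₁: ẑ×o_n = [-0.8539, -0.1873, 0.0000], ω = ẑ
J2: z=[0.4226, 0.9063, 0.0000] o=[-0.6163, 0.2874, 0.0000] → [0.1354, -0.0631, -0.1494, 0.4226, 0.9063, 0.0000]
J3: z=[-0.6409, 0.2988, 0.7071] o=[-0.1339, 0.6693, 0.2758] → [-0.1683, -0.1187, -0.1023, -0.6409, 0.2988, 0.7071]
q̇ = J⁺·V = [0.2460, 0.8750, -0.7290]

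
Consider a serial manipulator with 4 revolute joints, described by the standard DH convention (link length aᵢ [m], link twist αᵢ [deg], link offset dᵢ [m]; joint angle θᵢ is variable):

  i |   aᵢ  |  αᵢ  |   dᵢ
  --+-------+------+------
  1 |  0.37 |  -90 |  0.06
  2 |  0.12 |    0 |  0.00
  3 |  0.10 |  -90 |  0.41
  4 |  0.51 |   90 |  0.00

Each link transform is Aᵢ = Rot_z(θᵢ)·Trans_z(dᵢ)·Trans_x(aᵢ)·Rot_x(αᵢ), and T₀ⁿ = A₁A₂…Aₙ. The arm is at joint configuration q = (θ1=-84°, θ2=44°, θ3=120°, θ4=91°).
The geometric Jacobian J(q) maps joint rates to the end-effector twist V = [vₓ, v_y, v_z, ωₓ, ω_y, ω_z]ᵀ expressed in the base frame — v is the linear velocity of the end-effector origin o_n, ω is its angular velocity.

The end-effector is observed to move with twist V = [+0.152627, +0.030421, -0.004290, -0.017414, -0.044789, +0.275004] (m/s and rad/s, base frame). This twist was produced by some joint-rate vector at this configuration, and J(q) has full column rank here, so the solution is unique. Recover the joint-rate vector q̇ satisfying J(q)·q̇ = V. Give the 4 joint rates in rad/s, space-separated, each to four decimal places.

0.4240 -0.2250 0.2030 -0.1550

o_n = [-0.0608, -0.3772, -0.0485]
J₁: ẑ×o_n = [0.3772, -0.0608, 0.0000], ω = ẑ
J2: z=[0.9945, 0.1045, 0.0000] o=[0.0387, -0.3680, 0.0600] → [-0.0113, 0.1079, 0.0012, 0.9945, 0.1045, 0.0000]
J3: z=[0.9945, 0.1045, 0.0000] o=[0.0477, -0.4538, -0.0234] → [-0.0026, 0.0250, 0.0876, 0.9945, 0.1045, 0.0000]
J4: z=[-0.0288, 0.2741, 0.9613] o=[0.4454, -0.3154, -0.0509] → [0.0601, -0.4866, 0.1406, -0.0288, 0.2741, 0.9613]
q̇ = J⁺·V = [0.4240, -0.2250, 0.2030, -0.1550]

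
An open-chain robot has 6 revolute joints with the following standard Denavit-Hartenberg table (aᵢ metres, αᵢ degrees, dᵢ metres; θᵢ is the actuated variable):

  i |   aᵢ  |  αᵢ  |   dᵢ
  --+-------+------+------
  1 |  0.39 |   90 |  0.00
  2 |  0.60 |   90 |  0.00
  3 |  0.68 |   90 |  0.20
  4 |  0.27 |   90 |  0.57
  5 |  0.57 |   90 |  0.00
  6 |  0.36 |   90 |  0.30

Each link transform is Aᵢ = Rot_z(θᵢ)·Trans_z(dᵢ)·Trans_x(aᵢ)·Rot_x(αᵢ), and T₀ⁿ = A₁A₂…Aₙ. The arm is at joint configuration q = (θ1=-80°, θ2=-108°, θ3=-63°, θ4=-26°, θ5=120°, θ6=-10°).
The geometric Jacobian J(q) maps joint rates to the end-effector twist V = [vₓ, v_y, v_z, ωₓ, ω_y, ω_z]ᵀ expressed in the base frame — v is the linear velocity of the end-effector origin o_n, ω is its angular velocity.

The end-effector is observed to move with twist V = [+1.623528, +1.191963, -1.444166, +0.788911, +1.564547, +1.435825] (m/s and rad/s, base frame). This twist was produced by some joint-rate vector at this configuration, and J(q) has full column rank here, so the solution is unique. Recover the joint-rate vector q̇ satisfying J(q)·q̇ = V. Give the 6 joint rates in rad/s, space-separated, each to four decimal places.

0.6850 -0.2110 0.9300 0.4700 -0.8440 0.3200

o_n = [1.4060, -0.0568, 0.4563]
J₁: ẑ×o_n = [0.0568, 1.4060, -0.0000], ω = ẑ
J2: z=[-0.9848, -0.1736, 0.0000] o=[0.0677, -0.3841, 0.0000] → [-0.0792, 0.4494, -0.0900, -0.9848, -0.1736, 0.0000]
J3: z=[-0.1651, 0.9366, 0.3090] o=[0.0355, -0.2015, -0.5706] → [0.9172, 0.5931, -1.3075, -0.1651, 0.9366, 0.3090]
J4: z=[0.4949, -0.1923, 0.8474] o=[0.5826, 0.1850, -0.8024] → [-0.0372, 0.0747, 0.0387, 0.4949, -0.1923, 0.8474]
J5: z=[-0.2255, -0.9702, -0.0885] o=[1.0913, 0.0356, -0.4608] → [-0.8980, 0.1790, 0.3261, -0.2255, -0.9702, -0.0885]
J6: z=[0.9742, -0.2238, -0.0297] o=[1.0964, -0.0173, 0.1067] → [-0.0794, -0.3498, 0.0309, 0.9742, -0.2238, -0.0297]
q̇ = J⁺·V = [0.6850, -0.2110, 0.9300, 0.4700, -0.8440, 0.3200]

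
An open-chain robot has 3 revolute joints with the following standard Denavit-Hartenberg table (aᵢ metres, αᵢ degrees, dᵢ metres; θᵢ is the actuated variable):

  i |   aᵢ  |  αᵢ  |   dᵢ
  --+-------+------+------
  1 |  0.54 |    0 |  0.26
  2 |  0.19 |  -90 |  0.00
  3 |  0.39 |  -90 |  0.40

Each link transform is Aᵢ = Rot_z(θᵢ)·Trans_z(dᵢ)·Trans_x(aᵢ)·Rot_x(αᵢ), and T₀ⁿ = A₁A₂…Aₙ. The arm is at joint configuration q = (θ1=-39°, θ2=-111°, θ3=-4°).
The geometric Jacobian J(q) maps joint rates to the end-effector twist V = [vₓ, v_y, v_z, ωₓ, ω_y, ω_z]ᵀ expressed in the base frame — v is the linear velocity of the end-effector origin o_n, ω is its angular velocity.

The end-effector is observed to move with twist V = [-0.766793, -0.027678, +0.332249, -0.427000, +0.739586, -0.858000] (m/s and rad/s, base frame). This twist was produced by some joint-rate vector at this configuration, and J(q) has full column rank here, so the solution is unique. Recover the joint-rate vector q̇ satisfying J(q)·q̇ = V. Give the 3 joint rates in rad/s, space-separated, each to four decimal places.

o_n = [0.1182, -0.9758, 0.2872]
J₁: ẑ×o_n = [0.9758, 0.1182, -0.0000], ω = ẑ
J2: z=[0.0000, 0.0000, 1.0000] o=[0.4197, -0.3398, 0.2600] → [0.6359, -0.3015, 0.0000, 0.0000, 0.0000, 1.0000]
J3: z=[0.5000, -0.8660, 0.0000] o=[0.2551, -0.4348, 0.2600] → [-0.0236, -0.0136, -0.3890, 0.5000, -0.8660, 0.0000]
q̇ = J⁺·V = [-0.7100, -0.1480, -0.8540]

-0.7100 -0.1480 -0.8540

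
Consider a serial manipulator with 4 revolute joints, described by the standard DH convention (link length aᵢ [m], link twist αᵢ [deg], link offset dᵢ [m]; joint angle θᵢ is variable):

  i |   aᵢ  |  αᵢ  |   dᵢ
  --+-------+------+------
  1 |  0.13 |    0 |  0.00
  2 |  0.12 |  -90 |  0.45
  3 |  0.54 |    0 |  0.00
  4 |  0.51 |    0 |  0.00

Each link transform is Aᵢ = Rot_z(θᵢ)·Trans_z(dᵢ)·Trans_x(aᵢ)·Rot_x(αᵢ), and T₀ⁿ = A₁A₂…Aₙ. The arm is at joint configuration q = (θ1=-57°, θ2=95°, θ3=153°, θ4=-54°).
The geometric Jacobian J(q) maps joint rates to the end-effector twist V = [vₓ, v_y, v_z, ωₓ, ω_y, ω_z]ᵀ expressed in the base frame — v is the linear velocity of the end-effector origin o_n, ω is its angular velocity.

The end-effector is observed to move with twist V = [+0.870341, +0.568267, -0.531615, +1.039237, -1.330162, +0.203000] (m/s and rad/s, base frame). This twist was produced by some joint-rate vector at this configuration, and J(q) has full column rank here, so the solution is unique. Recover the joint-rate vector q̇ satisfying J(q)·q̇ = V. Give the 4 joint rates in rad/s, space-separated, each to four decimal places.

-0.1300 0.3330 -0.8250 -0.8630

o_n = [-0.2767, -0.3805, -0.2989]
J₁: ẑ×o_n = [0.3805, -0.2767, 0.0000], ω = ẑ
J2: z=[0.0000, 0.0000, 1.0000] o=[0.0708, -0.1090, 0.0000] → [0.2715, -0.3475, 0.0000, 0.0000, 0.0000, 1.0000]
J3: z=[-0.6157, 0.7880, 0.0000] o=[0.1654, -0.0351, 0.4500] → [-0.5901, -0.4611, 0.5609, -0.6157, 0.7880, 0.0000]
J4: z=[-0.6157, 0.7880, 0.0000] o=[-0.2138, -0.3314, 0.2048] → [-0.3969, -0.3101, 0.0798, -0.6157, 0.7880, 0.0000]
q̇ = J⁺·V = [-0.1300, 0.3330, -0.8250, -0.8630]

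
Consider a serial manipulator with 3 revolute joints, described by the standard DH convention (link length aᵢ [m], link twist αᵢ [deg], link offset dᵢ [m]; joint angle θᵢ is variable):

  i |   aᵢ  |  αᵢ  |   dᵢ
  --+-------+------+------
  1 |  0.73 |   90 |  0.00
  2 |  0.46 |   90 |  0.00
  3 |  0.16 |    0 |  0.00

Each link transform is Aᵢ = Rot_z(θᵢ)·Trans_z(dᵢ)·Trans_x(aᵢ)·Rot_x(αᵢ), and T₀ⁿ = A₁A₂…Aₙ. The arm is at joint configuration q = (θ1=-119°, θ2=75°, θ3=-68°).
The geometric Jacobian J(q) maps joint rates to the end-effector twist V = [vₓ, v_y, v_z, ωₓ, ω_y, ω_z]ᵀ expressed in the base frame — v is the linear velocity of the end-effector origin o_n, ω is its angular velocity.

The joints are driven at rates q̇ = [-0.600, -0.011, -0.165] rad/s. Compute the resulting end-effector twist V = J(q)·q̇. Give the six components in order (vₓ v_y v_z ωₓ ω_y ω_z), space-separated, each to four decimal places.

o_n = [-0.2894, -0.8281, 0.5022]
J₁: ẑ×o_n = [0.8281, -0.2894, 0.0000], ω = ẑ
J2: z=[-0.8746, 0.4848, 0.0000] o=[-0.3539, -0.6385, 0.0000] → [0.2435, 0.4393, 0.1346, -0.8746, 0.4848, 0.0000]
J3: z=[-0.4683, -0.8448, -0.2588] o=[-0.4116, -0.7426, 0.4443] → [-0.0710, -0.0045, 0.1433, -0.4683, -0.8448, -0.2588]
V = J·q̇ = [-0.4878, 0.1696, -0.0251, 0.0869, 0.1341, -0.5573]

-0.4878 0.1696 -0.0251 0.0869 0.1341 -0.5573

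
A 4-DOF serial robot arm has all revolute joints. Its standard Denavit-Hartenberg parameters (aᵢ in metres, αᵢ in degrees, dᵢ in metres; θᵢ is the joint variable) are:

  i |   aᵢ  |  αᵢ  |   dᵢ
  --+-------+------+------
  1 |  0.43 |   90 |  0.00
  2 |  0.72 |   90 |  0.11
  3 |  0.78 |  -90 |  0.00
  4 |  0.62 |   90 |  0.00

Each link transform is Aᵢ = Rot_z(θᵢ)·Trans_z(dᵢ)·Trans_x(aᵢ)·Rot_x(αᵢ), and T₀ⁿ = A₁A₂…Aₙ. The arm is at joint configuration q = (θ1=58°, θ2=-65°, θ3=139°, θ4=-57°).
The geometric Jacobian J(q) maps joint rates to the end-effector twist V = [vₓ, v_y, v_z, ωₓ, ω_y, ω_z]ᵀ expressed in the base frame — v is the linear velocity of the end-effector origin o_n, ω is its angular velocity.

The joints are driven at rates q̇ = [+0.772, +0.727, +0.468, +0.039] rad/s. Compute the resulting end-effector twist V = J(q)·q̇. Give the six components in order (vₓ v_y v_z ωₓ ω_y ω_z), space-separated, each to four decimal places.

o_n = [0.6656, -0.5261, -0.1078]
J₁: ẑ×o_n = [0.5261, 0.6656, -0.0000], ω = ẑ
J2: z=[0.8480, -0.5299, 0.0000] o=[0.2279, 0.3647, 0.0000] → [0.0571, 0.0914, -0.5235, 0.8480, -0.5299, 0.0000]
J3: z=[-0.4803, -0.7686, -0.4226] o=[0.4824, 0.5644, -0.6525] → [-0.8796, 0.1842, 0.6646, -0.4803, -0.7686, -0.4226]
J4: z=[-0.7870, 0.1648, 0.5946] o=[0.7845, 0.0823, -0.1190] → [0.3636, -0.0619, 0.4984, -0.7870, 0.1648, 0.5946]
V = J·q̇ = [0.0502, 0.6641, -0.0501, 0.3611, -0.7385, 0.5974]

0.0502 0.6641 -0.0501 0.3611 -0.7385 0.5974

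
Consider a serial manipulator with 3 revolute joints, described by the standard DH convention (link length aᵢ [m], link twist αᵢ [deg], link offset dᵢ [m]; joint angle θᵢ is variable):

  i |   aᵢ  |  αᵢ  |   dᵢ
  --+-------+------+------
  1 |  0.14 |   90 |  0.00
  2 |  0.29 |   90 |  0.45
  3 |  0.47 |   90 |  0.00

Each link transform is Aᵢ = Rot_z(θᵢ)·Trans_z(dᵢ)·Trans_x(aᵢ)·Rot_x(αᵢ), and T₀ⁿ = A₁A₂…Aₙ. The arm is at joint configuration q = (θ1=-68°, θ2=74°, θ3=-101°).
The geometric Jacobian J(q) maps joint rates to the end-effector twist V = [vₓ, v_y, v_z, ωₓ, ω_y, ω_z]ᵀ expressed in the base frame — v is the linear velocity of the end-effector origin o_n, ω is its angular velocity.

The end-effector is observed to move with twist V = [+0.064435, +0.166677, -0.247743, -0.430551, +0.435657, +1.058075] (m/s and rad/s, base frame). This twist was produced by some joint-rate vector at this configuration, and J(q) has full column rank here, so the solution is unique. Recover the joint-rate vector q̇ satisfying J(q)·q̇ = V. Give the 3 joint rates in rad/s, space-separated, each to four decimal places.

o_n = [0.0837, -0.1767, 0.1926]
J₁: ẑ×o_n = [0.1767, 0.0837, -0.0000], ω = ẑ
J2: z=[-0.9272, -0.3746, 0.0000] o=[0.0524, -0.1298, 0.0000] → [-0.0721, 0.1785, 0.0552, -0.9272, -0.3746, 0.0000]
J3: z=[0.3601, -0.8913, -0.2756] o=[-0.3348, -0.3725, 0.2788] → [0.1308, -0.0843, 0.4435, 0.3601, -0.8913, -0.2756]
q̇ = J⁺·V = [0.8960, 0.2360, -0.5880]

0.8960 0.2360 -0.5880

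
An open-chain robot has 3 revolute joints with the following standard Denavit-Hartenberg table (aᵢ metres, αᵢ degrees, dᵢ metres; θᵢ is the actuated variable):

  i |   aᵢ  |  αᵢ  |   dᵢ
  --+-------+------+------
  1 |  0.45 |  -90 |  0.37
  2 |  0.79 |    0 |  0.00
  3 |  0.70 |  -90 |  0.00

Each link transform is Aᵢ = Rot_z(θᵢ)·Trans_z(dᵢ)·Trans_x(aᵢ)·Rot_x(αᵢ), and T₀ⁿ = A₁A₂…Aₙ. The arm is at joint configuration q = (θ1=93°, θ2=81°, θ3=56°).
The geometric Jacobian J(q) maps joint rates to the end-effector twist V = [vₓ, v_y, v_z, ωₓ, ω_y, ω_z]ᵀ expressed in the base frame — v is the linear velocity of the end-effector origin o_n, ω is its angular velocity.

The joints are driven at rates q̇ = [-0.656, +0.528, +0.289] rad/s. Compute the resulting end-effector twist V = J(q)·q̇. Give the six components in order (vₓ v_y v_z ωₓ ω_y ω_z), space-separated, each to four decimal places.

o_n = [-0.0032, 0.0616, -0.8877]
J₁: ẑ×o_n = [-0.0616, -0.0032, 0.0000], ω = ẑ
J2: z=[-0.9986, -0.0523, 0.0000] o=[-0.0236, 0.4494, 0.3700] → [0.0658, -1.2559, 0.3884, -0.9986, -0.0523, 0.0000]
J3: z=[-0.9986, -0.0523, 0.0000] o=[-0.0300, 0.5728, -0.4103] → [0.0250, -0.4767, 0.5119, -0.9986, -0.0523, 0.0000]
V = J·q̇ = [0.0824, -0.7988, 0.3530, -0.8159, -0.0428, -0.6560]

0.0824 -0.7988 0.3530 -0.8159 -0.0428 -0.6560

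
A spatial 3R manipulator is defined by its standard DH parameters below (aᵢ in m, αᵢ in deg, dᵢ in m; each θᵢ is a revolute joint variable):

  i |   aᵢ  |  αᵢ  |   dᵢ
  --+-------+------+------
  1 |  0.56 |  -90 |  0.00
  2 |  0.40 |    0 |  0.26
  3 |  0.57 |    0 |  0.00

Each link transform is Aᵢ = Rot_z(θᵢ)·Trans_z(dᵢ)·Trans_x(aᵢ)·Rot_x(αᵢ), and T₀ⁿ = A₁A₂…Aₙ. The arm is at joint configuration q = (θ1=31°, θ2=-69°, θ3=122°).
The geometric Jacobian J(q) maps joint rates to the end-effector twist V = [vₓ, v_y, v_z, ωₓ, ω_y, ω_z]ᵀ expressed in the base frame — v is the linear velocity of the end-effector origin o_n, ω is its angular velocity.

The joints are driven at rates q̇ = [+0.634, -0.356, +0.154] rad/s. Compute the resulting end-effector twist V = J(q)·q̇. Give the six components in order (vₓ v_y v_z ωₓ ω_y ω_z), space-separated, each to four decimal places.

o_n = [0.7630, 0.7618, -0.0818]
J₁: ẑ×o_n = [-0.7618, 0.7630, 0.0000], ω = ẑ
J2: z=[-0.5150, 0.8572, 0.0000] o=[0.4800, 0.2884, 0.0000] → [-0.0701, -0.0421, -0.4864, -0.5150, 0.8572, 0.0000]
J3: z=[-0.5150, 0.8572, 0.0000] o=[0.4690, 0.5851, 0.3734] → [-0.3902, -0.2345, -0.3430, -0.5150, 0.8572, 0.0000]
V = J·q̇ = [-0.5181, 0.4626, 0.1203, 0.1040, -0.1731, 0.6340]

-0.5181 0.4626 0.1203 0.1040 -0.1731 0.6340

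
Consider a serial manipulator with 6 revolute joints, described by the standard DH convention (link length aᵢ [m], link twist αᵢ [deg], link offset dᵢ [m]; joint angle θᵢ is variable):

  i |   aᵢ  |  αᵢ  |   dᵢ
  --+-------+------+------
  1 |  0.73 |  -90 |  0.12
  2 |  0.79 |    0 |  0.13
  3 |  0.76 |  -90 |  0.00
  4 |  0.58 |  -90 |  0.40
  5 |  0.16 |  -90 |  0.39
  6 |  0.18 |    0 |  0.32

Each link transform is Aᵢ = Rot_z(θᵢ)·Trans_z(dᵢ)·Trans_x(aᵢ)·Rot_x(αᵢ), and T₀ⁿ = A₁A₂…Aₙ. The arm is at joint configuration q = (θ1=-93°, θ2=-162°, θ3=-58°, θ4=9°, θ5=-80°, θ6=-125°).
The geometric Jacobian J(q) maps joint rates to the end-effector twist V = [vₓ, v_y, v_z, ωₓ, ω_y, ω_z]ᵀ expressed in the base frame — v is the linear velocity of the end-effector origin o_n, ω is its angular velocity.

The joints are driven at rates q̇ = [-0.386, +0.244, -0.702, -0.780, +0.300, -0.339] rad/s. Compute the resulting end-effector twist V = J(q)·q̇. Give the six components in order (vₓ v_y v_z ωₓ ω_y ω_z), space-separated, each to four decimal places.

o_n = [-0.4641, 1.5075, -0.3382]
J₁: ẑ×o_n = [-1.5075, -0.4641, 0.0000], ω = ẑ
J2: z=[0.9986, -0.0523, 0.0000] o=[-0.0382, -0.7290, 0.1200] → [0.0240, 0.4576, 2.2112, 0.9986, -0.0523, 0.0000]
J3: z=[0.9986, -0.0523, 0.0000] o=[0.1309, 0.0145, 0.3641] → [0.0368, 0.7014, 1.4598, 0.9986, -0.0523, 0.0000]
J4: z=[0.0336, 0.6419, 0.7660] o=[0.1614, 0.5959, -0.1244] → [-0.8356, -0.4720, 0.4322, 0.0336, 0.6419, 0.7660]
J5: z=[-0.9926, -0.0680, 0.1006] o=[0.1072, 1.2956, -0.1862] → [-0.0110, -0.2084, -0.2492, -0.9926, -0.0680, 0.1006]
J6: z=[-0.1207, 0.6407, -0.7583] o=[-0.2778, 1.3915, -0.0439] → [-0.1006, 0.1057, 0.1054, -0.1207, 0.6407, -0.7583]
V = J·q̇ = [1.2445, 0.0682, -0.9329, -0.7405, -0.7143, -0.6963]

1.2445 0.0682 -0.9329 -0.7405 -0.7143 -0.6963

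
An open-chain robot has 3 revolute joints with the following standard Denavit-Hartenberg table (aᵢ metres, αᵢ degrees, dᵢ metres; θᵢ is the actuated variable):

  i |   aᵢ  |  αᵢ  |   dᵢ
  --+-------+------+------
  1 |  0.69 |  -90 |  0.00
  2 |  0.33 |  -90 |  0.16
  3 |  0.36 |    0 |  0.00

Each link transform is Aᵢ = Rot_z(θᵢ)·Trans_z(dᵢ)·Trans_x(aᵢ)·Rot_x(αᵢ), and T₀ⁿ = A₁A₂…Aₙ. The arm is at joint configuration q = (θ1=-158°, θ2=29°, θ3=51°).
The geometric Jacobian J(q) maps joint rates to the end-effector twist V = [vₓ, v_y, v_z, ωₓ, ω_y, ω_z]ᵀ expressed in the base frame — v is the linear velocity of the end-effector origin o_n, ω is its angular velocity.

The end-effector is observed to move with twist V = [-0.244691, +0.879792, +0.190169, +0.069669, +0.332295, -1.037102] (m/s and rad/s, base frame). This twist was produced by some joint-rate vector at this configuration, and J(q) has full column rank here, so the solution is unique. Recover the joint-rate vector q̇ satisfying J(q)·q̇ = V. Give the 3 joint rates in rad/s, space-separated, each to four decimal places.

-0.6960 -0.2820 0.3900

o_n = [-1.1360, -0.3298, -0.2698]
J₁: ẑ×o_n = [0.3298, -1.1360, 0.0000], ω = ẑ
J2: z=[0.3746, -0.9272, 0.0000] o=[-0.6398, -0.2585, 0.0000] → [0.2502, 0.1011, -0.4868, 0.3746, -0.9272, 0.0000]
J3: z=[0.4495, 0.1816, -0.8746] o=[-0.8474, -0.5149, -0.1600] → [0.1420, 0.3017, 0.1356, 0.4495, 0.1816, -0.8746]
q̇ = J⁺·V = [-0.6960, -0.2820, 0.3900]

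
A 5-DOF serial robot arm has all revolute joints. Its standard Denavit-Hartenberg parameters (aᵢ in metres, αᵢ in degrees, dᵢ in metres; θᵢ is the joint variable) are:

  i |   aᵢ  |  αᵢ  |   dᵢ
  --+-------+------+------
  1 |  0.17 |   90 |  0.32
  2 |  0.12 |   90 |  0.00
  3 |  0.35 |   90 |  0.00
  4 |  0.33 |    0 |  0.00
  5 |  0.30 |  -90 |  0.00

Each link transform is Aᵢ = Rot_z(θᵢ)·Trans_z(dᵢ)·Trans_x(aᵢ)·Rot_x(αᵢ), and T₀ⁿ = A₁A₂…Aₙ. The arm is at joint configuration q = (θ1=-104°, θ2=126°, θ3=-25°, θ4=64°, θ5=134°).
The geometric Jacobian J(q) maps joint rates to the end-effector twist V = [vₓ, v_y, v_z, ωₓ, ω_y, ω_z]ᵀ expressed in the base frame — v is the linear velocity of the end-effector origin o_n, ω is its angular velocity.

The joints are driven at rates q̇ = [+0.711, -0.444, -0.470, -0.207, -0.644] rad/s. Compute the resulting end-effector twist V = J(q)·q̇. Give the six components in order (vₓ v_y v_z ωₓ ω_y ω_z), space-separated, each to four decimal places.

o_n = [0.0489, -0.1698, 0.6904]
J₁: ẑ×o_n = [0.1698, 0.0489, -0.0000], ω = ẑ
J2: z=[-0.9703, 0.2419, 0.0000] o=[-0.0411, -0.1650, 0.3200] → [0.0896, 0.3594, -0.0171, -0.9703, 0.2419, 0.0000]
J3: z=[-0.1957, -0.7850, 0.5878] o=[-0.0241, -0.0965, 0.4171] → [-0.1715, 0.0964, 0.0716, -0.1957, -0.7850, 0.5878]
J4: z=[0.8193, -0.4603, -0.3419] o=[0.1646, 0.0486, 0.6737] → [-0.0824, 0.0259, -0.2322, 0.8193, -0.4603, -0.3419]
J5: z=[0.8193, -0.4603, -0.3419] o=[0.1845, -0.1242, 0.9541] → [0.1058, 0.2624, -0.0997, 0.8193, -0.4603, -0.3419]
V = J·q̇ = [0.1104, -0.3445, 0.0862, -0.1744, 0.6532, 0.7257]

0.1104 -0.3445 0.0862 -0.1744 0.6532 0.7257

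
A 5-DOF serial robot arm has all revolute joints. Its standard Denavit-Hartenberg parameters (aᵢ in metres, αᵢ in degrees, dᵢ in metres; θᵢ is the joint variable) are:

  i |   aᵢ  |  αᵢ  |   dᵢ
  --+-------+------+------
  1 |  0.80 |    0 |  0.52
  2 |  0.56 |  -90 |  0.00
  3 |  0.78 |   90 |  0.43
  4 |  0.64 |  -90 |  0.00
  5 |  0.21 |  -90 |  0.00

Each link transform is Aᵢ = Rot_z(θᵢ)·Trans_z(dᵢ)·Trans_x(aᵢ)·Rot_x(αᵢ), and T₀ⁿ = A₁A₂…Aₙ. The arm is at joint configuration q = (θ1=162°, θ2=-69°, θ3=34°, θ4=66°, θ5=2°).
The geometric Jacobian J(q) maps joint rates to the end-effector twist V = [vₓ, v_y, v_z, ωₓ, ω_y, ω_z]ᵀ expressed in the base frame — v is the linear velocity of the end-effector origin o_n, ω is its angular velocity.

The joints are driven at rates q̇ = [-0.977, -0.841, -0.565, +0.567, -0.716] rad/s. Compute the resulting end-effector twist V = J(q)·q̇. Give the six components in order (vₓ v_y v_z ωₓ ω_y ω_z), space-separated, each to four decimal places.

2.6256 3.1446 0.8945 0.8101 0.9030 -1.7137

o_n = [-2.0435, 1.6712, -0.1155]
J₁: ẑ×o_n = [-1.6712, -2.0435, 0.0000], ω = ẑ
J2: z=[0.0000, 0.0000, 1.0000] o=[-0.7608, 0.2472, 0.5200] → [-1.4239, -1.2827, 0.0000, 0.0000, 0.0000, 1.0000]
J3: z=[-0.9986, -0.0523, 0.0000] o=[-0.7902, 0.8064, 0.5200] → [0.0333, -0.6347, -0.9291, -0.9986, -0.0523, 0.0000]
J4: z=[-0.0293, 0.5584, 0.8290] o=[-1.2534, 1.4297, 0.0838] → [-0.3115, -0.6609, 0.4342, -0.0293, 0.5584, 0.8290]
J5: z=[-0.3665, -0.7776, 0.5108] o=[-1.8486, 1.6146, -0.0617] → [0.0130, -0.1193, -0.1723, -0.3665, -0.7776, 0.5108]
V = J·q̇ = [2.6256, 3.1446, 0.8945, 0.8101, 0.9030, -1.7137]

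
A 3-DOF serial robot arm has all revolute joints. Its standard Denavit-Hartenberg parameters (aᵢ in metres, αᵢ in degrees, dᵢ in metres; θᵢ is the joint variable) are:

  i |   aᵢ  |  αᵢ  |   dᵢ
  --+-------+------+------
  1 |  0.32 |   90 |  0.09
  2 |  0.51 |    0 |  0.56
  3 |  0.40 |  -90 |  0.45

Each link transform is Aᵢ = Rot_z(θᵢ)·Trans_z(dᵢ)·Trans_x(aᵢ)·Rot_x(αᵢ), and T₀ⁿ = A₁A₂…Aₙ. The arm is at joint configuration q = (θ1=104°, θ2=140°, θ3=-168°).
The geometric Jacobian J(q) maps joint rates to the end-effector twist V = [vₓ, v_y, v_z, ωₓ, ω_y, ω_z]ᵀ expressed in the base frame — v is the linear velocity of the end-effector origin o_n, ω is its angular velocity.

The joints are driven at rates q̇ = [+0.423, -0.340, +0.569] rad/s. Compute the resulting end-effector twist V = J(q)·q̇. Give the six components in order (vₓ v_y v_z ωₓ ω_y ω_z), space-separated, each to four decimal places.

o_n = [0.9117, 0.5184, 0.2300]
J₁: ẑ×o_n = [-0.5184, 0.9117, 0.0000], ω = ẑ
J2: z=[0.9703, 0.2419, 0.0000] o=[-0.0774, 0.3105, 0.0900] → [0.0339, -0.1359, -0.0375, 0.9703, 0.2419, 0.0000]
J3: z=[0.9703, 0.2419, 0.0000] o=[0.5605, 0.0669, 0.4178] → [-0.0454, 0.1822, 0.3532, 0.9703, 0.2419, 0.0000]
V = J·q̇ = [-0.2567, 0.5355, 0.2137, 0.2222, 0.0554, 0.4230]

-0.2567 0.5355 0.2137 0.2222 0.0554 0.4230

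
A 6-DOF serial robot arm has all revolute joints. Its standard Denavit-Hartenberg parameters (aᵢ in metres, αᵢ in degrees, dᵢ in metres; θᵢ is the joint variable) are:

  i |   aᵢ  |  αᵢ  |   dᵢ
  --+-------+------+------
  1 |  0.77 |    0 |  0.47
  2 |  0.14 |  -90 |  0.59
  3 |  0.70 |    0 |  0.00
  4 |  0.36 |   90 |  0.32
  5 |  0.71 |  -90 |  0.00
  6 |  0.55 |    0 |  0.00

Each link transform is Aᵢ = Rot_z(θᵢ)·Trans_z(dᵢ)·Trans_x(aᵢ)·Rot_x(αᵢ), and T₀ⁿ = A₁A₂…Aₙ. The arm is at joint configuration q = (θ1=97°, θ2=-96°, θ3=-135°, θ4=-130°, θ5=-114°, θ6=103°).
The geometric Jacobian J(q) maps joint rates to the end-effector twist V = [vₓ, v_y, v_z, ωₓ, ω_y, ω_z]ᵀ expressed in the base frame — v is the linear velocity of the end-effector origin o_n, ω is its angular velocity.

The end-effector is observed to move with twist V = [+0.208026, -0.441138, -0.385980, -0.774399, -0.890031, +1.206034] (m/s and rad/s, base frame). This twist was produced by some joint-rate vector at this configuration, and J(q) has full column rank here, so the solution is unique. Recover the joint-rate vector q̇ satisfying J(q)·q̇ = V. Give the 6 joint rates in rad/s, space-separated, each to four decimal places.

-0.6360 0.8990 -0.7650 -0.4990 -0.8690 -0.9530

o_n = [-0.9894, 0.5330, 1.4806]
J₁: ẑ×o_n = [-0.5330, -0.9894, 0.0000], ω = ẑ
J2: z=[0.0000, 0.0000, 1.0000] o=[-0.0938, 0.7643, 0.4700] → [0.2313, -0.8955, 0.0000, 0.0000, 0.0000, 1.0000]
J3: z=[-0.0175, 0.9998, 0.0000] o=[0.0461, 0.7667, 1.0600] → [0.4205, 0.0073, 1.0394, -0.0175, 0.9998, 0.0000]
J4: z=[-0.0175, 0.9998, 0.0000] o=[-0.4488, 0.7581, 1.5550] → [-0.0744, -0.0013, 0.5445, -0.0175, 0.9998, 0.0000]
J5: z=[0.9960, 0.0174, -0.0872] o=[-0.4857, 1.0775, 1.1963] → [-0.0425, -0.2392, -0.5336, 0.9960, 0.0174, -0.0872]
J6: z=[-0.0725, -0.4081, -0.9101] o=[-0.4492, 0.4294, 1.4840] → [0.0957, 0.4913, -0.2279, -0.0725, -0.4081, -0.9101]
q̇ = J⁺·V = [-0.6360, 0.8990, -0.7650, -0.4990, -0.8690, -0.9530]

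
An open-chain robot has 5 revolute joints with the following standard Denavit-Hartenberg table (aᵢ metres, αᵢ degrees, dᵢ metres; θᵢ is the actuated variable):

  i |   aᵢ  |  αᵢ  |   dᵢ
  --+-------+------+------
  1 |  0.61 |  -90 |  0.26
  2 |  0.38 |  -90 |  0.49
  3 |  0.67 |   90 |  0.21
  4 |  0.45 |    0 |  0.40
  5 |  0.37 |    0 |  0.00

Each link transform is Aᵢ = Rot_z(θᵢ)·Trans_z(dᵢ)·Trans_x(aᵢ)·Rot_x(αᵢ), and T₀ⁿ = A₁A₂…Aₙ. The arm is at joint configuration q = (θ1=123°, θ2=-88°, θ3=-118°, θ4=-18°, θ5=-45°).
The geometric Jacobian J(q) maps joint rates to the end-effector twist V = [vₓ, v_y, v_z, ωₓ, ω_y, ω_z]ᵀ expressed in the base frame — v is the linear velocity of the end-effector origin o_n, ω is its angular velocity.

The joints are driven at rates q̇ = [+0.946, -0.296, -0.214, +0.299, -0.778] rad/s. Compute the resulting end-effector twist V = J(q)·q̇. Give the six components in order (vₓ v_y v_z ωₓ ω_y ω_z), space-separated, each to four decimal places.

o_n = [-1.3715, -0.4953, -0.2981]
J₁: ẑ×o_n = [0.4953, -1.3715, 0.0000], ω = ẑ
J2: z=[-0.8387, -0.5446, 0.0000] o=[-0.3322, 0.5116, 0.2600] → [0.3040, -0.4681, 0.2784, -0.8387, -0.5446, 0.0000]
J3: z=[-0.5443, 0.8382, -0.0349] o=[-0.7504, 0.2558, 0.6398] → [-0.8123, -0.4888, 0.9294, -0.5443, 0.8382, -0.0349]
J4: z=[0.4105, 0.2298, -0.8824] o=[-1.3549, 0.1005, 0.3181] → [-0.6673, 0.2677, -0.2407, 0.4105, 0.2298, -0.8824]
J5: z=[0.4105, 0.2298, -0.8824] o=[-1.4281, -0.1359, -0.2308] → [-0.3326, -0.0223, -0.1605, 0.4105, 0.2298, -0.8824]
V = J·q̇ = [0.6116, -0.9569, -0.2284, 0.1681, -0.1283, 1.3761]

0.6116 -0.9569 -0.2284 0.1681 -0.1283 1.3761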